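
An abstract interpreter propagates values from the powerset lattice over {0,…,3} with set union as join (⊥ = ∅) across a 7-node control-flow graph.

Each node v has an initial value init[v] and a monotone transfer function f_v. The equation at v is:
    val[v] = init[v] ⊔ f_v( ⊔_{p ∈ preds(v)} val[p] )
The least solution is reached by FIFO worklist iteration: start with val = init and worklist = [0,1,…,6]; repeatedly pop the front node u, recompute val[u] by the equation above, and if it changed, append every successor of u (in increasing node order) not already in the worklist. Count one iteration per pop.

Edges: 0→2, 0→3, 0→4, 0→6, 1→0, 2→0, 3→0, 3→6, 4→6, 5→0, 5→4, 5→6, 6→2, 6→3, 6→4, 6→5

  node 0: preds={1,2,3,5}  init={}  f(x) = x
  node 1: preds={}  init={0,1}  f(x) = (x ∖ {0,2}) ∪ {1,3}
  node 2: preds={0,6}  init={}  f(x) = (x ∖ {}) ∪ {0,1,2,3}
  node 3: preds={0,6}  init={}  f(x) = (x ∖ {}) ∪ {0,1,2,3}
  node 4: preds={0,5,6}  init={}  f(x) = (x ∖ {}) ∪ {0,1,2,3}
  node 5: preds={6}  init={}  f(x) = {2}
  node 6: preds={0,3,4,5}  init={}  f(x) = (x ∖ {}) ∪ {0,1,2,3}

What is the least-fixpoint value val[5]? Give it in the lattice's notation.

{2}

Iteration log — 13 steps:
  step 1. node 0  ⊔preds={0,1}  new={0,1}  old={}  +wl: 
  step 2. node 1  ⊔preds={}  new={0,1,3}  old={0,1}  +wl: 0
  step 3. node 2  ⊔preds={0,1}  new={0,1,2,3}  old={}  +wl: 
  step 4. node 3  ⊔preds={0,1}  new={0,1,2,3}  old={}  +wl: 
  step 5. node 4  ⊔preds={0,1}  new={0,1,2,3}  old={}  +wl: 
  step 6. node 5  ⊔preds={}  new={2}  old={}  +wl: 4
  step 7. node 6  ⊔preds={0,1,2,3}  new={0,1,2,3}  old={}  +wl: 2,3,5
  step 8. node 0  ⊔preds={0,1,2,3}  new={0,1,2,3}  old={0,1}  +wl: 6
  step 9. node 4  ⊔preds={0,1,2,3}  new={0,1,2,3}  stable
  step 10. node 2  ⊔preds={0,1,2,3}  new={0,1,2,3}  stable
  step 11. node 3  ⊔preds={0,1,2,3}  new={0,1,2,3}  stable
  step 12. node 5  ⊔preds={0,1,2,3}  new={2}  stable
  step 13. node 6  ⊔preds={0,1,2,3}  new={0,1,2,3}  stable

Least fixpoint reached:
  node 0: {0,1,2,3}
  node 1: {0,1,3}
  node 2: {0,1,2,3}
  node 3: {0,1,2,3}
  node 4: {0,1,2,3}
  node 5: {2}
  node 6: {0,1,2,3}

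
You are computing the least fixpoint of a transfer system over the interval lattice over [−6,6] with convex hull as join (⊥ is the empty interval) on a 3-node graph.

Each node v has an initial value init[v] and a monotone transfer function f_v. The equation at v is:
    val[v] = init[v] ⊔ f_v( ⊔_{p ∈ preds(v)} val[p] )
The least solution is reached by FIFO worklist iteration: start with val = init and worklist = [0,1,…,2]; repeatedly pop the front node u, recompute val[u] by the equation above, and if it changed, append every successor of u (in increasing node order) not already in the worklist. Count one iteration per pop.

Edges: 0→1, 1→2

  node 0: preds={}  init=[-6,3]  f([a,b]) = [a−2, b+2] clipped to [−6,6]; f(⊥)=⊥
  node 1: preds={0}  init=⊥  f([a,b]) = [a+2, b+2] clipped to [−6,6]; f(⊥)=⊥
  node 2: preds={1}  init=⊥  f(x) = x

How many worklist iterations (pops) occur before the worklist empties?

3

Worklist (3 pops):
  #1 pop 0: in=⊥ → [-6,3] (no change)
  #2 pop 1: in=[-6,3] → [-4,5] (was ⊥); enqueue []
  #3 pop 2: in=[-4,5] → [-4,5] (was ⊥); enqueue []

Fixpoint:
  val[0] = [-6,3]
  val[1] = [-4,5]
  val[2] = [-4,5]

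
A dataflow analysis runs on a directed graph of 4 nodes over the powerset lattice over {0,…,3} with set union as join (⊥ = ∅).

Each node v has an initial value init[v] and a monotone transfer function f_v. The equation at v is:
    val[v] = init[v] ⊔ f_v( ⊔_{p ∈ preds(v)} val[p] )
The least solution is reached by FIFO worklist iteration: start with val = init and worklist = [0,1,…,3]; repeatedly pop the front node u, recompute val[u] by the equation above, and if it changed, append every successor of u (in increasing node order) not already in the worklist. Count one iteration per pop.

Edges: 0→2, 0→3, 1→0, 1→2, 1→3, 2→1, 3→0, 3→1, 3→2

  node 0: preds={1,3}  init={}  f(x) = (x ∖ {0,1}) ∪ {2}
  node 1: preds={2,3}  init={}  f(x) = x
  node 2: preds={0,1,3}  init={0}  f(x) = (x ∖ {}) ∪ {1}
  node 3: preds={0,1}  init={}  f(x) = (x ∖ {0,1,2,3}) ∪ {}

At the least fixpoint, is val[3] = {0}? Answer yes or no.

Iteration log — 9 steps:
  step 1. node 0  ⊔preds={}  new={2}  old={}  +wl: 
  step 2. node 1  ⊔preds={0}  new={0}  old={}  +wl: 0
  step 3. node 2  ⊔preds={0,2}  new={0,1,2}  old={0}  +wl: 1
  step 4. node 3  ⊔preds={0,2}  new={}  stable
  step 5. node 0  ⊔preds={0}  new={2}  stable
  step 6. node 1  ⊔preds={0,1,2}  new={0,1,2}  old={0}  +wl: 0,2,3
  step 7. node 0  ⊔preds={0,1,2}  new={2}  stable
  step 8. node 2  ⊔preds={0,1,2}  new={0,1,2}  stable
  step 9. node 3  ⊔preds={0,1,2}  new={}  stable

Least fixpoint reached:
  node 0: {2}
  node 1: {0,1,2}
  node 2: {0,1,2}
  node 3: {}

no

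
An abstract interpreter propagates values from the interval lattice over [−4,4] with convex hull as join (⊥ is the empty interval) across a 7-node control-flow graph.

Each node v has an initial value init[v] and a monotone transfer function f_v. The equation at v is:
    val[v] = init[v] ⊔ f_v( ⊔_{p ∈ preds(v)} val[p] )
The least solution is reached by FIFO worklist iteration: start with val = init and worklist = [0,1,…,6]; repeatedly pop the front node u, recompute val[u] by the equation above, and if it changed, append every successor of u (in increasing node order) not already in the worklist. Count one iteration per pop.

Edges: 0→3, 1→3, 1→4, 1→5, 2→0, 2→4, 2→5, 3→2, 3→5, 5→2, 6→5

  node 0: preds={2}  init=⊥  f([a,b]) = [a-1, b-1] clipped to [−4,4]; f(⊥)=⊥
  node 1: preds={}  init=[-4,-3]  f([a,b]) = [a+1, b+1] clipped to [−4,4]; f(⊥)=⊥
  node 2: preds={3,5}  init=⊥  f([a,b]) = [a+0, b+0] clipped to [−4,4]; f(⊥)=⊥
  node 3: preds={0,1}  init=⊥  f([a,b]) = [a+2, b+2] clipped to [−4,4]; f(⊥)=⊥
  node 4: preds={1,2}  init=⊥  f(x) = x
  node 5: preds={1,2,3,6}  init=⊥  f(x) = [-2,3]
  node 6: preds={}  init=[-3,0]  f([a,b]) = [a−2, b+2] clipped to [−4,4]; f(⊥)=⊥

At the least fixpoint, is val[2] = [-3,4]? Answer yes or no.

no

Trace (17 dequeues):
  [1] u=0 | in ⊥ | out ⊥ | ==
  [2] u=1 | in ⊥ | out [-4,-3] | ==
  [3] u=2 | in ⊥ | out ⊥ | ==
  [4] u=3 | in [-4,-3] | out [-2,-1] | prev ⊥ | push {2}
  [5] u=4 | in [-4,-3] | out [-4,-3] | prev ⊥ | push {}
  [6] u=5 | in [-4,0] | out [-2,3] | prev ⊥ | push {}
  [7] u=6 | in ⊥ | out [-3,0] | ==
  [8] u=2 | in [-2,3] | out [-2,3] | prev ⊥ | push {0,4,5}
  [9] u=0 | in [-2,3] | out [-3,2] | prev ⊥ | push {3}
  [10] u=4 | in [-4,3] | out [-4,3] | prev [-4,-3] | push {}
  [11] u=5 | in [-4,3] | out [-2,3] | ==
  [12] u=3 | in [-4,2] | out [-2,4] | prev [-2,-1] | push {2,5}
  [13] u=2 | in [-2,4] | out [-2,4] | prev [-2,3] | push {0,4}
  [14] u=5 | in [-4,4] | out [-2,3] | ==
  [15] u=0 | in [-2,4] | out [-3,3] | prev [-3,2] | push {3}
  [16] u=4 | in [-4,4] | out [-4,4] | prev [-4,3] | push {}
  [17] u=3 | in [-4,3] | out [-2,4] | ==

Converged values:
  [0] [-3,3]
  [1] [-4,-3]
  [2] [-2,4]
  [3] [-2,4]
  [4] [-4,4]
  [5] [-2,3]
  [6] [-3,0]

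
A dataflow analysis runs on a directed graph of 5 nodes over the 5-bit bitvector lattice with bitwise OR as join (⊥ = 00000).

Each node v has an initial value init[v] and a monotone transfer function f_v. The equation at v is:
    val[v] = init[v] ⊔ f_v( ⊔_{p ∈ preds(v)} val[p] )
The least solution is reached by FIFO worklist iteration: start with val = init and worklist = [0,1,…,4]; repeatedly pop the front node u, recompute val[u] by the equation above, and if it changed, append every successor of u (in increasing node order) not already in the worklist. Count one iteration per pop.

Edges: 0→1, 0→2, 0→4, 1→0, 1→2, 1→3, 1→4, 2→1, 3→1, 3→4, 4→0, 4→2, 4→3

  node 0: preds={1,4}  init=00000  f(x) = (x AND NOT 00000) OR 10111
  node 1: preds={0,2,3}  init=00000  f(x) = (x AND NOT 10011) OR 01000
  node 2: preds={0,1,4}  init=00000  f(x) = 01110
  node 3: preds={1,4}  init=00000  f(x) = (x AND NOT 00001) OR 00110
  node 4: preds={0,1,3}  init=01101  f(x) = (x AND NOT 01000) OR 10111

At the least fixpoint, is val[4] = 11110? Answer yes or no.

no

Iteration log — 11 steps:
  step 1. node 0  ⊔preds=01101  new=11111  old=00000  +wl: 
  step 2. node 1  ⊔preds=11111  new=01100  old=00000  +wl: 0
  step 3. node 2  ⊔preds=11111  new=01110  old=00000  +wl: 1
  step 4. node 3  ⊔preds=01101  new=01110  old=00000  +wl: 
  step 5. node 4  ⊔preds=11111  new=11111  old=01101  +wl: 2,3
  step 6. node 0  ⊔preds=11111  new=11111  stable
  step 7. node 1  ⊔preds=11111  new=01100  stable
  step 8. node 2  ⊔preds=11111  new=01110  stable
  step 9. node 3  ⊔preds=11111  new=11110  old=01110  +wl: 1,4
  step 10. node 1  ⊔preds=11111  new=01100  stable
  step 11. node 4  ⊔preds=11111  new=11111  stable

Least fixpoint reached:
  node 0: 11111
  node 1: 01100
  node 2: 01110
  node 3: 11110
  node 4: 11111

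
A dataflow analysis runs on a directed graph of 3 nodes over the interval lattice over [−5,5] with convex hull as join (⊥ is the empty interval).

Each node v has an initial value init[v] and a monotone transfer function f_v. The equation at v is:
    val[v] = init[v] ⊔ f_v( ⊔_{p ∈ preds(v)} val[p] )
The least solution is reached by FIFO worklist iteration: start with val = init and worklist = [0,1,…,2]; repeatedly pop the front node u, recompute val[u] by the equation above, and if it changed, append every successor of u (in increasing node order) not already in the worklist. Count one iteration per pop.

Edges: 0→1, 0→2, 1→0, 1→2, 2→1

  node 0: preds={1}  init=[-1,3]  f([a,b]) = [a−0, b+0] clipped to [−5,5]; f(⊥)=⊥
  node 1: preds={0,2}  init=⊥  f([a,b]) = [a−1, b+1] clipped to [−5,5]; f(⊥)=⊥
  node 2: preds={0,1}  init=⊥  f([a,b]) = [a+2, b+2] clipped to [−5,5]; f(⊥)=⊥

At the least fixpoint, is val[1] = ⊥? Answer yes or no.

Trace (15 dequeues):
  [1] u=0 | in ⊥ | out [-1,3] | ==
  [2] u=1 | in [-1,3] | out [-2,4] | prev ⊥ | push {0}
  [3] u=2 | in [-2,4] | out [0,5] | prev ⊥ | push {1}
  [4] u=0 | in [-2,4] | out [-2,4] | prev [-1,3] | push {2}
  [5] u=1 | in [-2,5] | out [-3,5] | prev [-2,4] | push {0}
  [6] u=2 | in [-3,5] | out [-1,5] | prev [0,5] | push {1}
  [7] u=0 | in [-3,5] | out [-3,5] | prev [-2,4] | push {2}
  [8] u=1 | in [-3,5] | out [-4,5] | prev [-3,5] | push {0}
  [9] u=2 | in [-4,5] | out [-2,5] | prev [-1,5] | push {1}
  [10] u=0 | in [-4,5] | out [-4,5] | prev [-3,5] | push {2}
  [11] u=1 | in [-4,5] | out [-5,5] | prev [-4,5] | push {0}
  [12] u=2 | in [-5,5] | out [-3,5] | prev [-2,5] | push {1}
  [13] u=0 | in [-5,5] | out [-5,5] | prev [-4,5] | push {2}
  [14] u=1 | in [-5,5] | out [-5,5] | ==
  [15] u=2 | in [-5,5] | out [-3,5] | ==

Converged values:
  [0] [-5,5]
  [1] [-5,5]
  [2] [-3,5]

no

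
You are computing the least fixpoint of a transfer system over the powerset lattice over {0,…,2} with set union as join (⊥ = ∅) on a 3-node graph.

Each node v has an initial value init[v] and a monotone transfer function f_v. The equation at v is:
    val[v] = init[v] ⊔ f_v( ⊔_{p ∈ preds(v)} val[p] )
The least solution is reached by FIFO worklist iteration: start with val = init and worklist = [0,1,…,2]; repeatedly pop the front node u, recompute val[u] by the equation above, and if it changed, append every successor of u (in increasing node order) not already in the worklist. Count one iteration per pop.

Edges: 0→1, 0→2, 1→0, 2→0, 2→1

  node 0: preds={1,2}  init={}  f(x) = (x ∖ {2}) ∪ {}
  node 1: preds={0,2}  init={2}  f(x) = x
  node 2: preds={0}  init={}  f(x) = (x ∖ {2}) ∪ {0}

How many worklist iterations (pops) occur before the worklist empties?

7

Iteration log — 7 steps:
  step 1. node 0  ⊔preds={2}  new={}  stable
  step 2. node 1  ⊔preds={}  new={2}  stable
  step 3. node 2  ⊔preds={}  new={0}  old={}  +wl: 0,1
  step 4. node 0  ⊔preds={0,2}  new={0}  old={}  +wl: 2
  step 5. node 1  ⊔preds={0}  new={0,2}  old={2}  +wl: 0
  step 6. node 2  ⊔preds={0}  new={0}  stable
  step 7. node 0  ⊔preds={0,2}  new={0}  stable

Least fixpoint reached:
  node 0: {0}
  node 1: {0,2}
  node 2: {0}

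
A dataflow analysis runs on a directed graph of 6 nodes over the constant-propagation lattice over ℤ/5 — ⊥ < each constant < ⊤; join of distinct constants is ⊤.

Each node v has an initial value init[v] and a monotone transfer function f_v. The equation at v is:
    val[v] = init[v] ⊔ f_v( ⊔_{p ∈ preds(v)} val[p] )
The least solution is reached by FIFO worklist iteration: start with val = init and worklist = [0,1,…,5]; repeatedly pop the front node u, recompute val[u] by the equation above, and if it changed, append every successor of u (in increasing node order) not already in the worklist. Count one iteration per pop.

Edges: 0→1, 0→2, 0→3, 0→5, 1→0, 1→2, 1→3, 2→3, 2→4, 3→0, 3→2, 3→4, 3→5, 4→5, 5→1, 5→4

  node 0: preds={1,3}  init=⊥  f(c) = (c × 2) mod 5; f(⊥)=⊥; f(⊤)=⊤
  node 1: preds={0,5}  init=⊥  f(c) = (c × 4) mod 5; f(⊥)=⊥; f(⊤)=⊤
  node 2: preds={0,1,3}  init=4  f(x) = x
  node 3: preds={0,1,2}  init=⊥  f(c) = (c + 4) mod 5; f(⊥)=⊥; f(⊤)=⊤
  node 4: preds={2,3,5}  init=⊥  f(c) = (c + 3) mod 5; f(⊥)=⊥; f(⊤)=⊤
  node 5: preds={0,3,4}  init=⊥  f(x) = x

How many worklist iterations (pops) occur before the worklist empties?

Iteration log — 18 steps:
  step 1. node 0  ⊔preds=⊥  new=⊥  stable
  step 2. node 1  ⊔preds=⊥  new=⊥  stable
  step 3. node 2  ⊔preds=⊥  new=4  stable
  step 4. node 3  ⊔preds=4  new=3  old=⊥  +wl: 0,2
  step 5. node 4  ⊔preds=⊤  new=⊤  old=⊥  +wl: 
  step 6. node 5  ⊔preds=⊤  new=⊤  old=⊥  +wl: 1,4
  step 7. node 0  ⊔preds=3  new=1  old=⊥  +wl: 3,5
  step 8. node 2  ⊔preds=⊤  new=⊤  old=4  +wl: 
  step 9. node 1  ⊔preds=⊤  new=⊤  old=⊥  +wl: 0,2
  step 10. node 4  ⊔preds=⊤  new=⊤  stable
  step 11. node 3  ⊔preds=⊤  new=⊤  old=3  +wl: 4
  step 12. node 5  ⊔preds=⊤  new=⊤  stable
  step 13. node 0  ⊔preds=⊤  new=⊤  old=1  +wl: 1,3,5
  step 14. node 2  ⊔preds=⊤  new=⊤  stable
  step 15. node 4  ⊔preds=⊤  new=⊤  stable
  step 16. node 1  ⊔preds=⊤  new=⊤  stable
  step 17. node 3  ⊔preds=⊤  new=⊤  stable
  step 18. node 5  ⊔preds=⊤  new=⊤  stable

Least fixpoint reached:
  node 0: ⊤
  node 1: ⊤
  node 2: ⊤
  node 3: ⊤
  node 4: ⊤
  node 5: ⊤

18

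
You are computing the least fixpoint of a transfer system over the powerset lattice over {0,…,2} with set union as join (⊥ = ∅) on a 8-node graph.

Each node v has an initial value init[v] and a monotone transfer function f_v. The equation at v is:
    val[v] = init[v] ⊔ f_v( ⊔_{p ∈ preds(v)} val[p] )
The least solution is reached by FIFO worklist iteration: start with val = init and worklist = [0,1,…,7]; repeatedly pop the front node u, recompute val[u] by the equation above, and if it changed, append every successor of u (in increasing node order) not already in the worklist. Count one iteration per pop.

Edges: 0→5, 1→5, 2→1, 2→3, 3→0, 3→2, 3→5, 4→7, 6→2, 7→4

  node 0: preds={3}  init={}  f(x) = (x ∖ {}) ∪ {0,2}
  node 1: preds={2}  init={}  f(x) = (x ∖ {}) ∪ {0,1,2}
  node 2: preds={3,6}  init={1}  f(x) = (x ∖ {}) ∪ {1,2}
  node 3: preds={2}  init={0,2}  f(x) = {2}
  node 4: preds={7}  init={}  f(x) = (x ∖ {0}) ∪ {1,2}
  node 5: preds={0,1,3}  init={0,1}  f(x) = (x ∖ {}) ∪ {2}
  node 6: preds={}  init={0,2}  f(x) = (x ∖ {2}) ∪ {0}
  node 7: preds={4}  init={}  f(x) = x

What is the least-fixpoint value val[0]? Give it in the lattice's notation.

{0,2}

Worklist (10 pops):
  #1 pop 0: in={0,2} → {0,2} (was {}); enqueue []
  #2 pop 1: in={1} → {0,1,2} (was {}); enqueue []
  #3 pop 2: in={0,2} → {0,1,2} (was {1}); enqueue [1]
  #4 pop 3: in={0,1,2} → {0,2} (no change)
  #5 pop 4: in={} → {1,2} (was {}); enqueue []
  #6 pop 5: in={0,1,2} → {0,1,2} (was {0,1}); enqueue []
  #7 pop 6: in={} → {0,2} (no change)
  #8 pop 7: in={1,2} → {1,2} (was {}); enqueue [4]
  #9 pop 1: in={0,1,2} → {0,1,2} (no change)
  #10 pop 4: in={1,2} → {1,2} (no change)

Fixpoint:
  val[0] = {0,2}
  val[1] = {0,1,2}
  val[2] = {0,1,2}
  val[3] = {0,2}
  val[4] = {1,2}
  val[5] = {0,1,2}
  val[6] = {0,2}
  val[7] = {1,2}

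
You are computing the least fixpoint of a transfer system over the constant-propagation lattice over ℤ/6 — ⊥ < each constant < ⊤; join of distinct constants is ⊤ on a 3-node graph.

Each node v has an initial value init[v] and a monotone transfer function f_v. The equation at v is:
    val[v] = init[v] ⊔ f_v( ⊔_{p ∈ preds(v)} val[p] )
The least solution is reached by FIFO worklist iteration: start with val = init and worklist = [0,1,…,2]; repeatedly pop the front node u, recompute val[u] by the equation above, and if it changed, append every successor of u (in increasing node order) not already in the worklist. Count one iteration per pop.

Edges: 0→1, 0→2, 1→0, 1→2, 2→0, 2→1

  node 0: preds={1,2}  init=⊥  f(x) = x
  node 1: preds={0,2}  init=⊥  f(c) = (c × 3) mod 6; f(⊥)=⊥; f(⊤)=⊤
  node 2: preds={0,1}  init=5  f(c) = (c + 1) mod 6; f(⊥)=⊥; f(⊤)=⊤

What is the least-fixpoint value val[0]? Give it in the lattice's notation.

Iteration log — 7 steps:
  step 1. node 0  ⊔preds=5  new=5  old=⊥  +wl: 
  step 2. node 1  ⊔preds=5  new=3  old=⊥  +wl: 0
  step 3. node 2  ⊔preds=⊤  new=⊤  old=5  +wl: 1
  step 4. node 0  ⊔preds=⊤  new=⊤  old=5  +wl: 2
  step 5. node 1  ⊔preds=⊤  new=⊤  old=3  +wl: 0
  step 6. node 2  ⊔preds=⊤  new=⊤  stable
  step 7. node 0  ⊔preds=⊤  new=⊤  stable

Least fixpoint reached:
  node 0: ⊤
  node 1: ⊤
  node 2: ⊤

⊤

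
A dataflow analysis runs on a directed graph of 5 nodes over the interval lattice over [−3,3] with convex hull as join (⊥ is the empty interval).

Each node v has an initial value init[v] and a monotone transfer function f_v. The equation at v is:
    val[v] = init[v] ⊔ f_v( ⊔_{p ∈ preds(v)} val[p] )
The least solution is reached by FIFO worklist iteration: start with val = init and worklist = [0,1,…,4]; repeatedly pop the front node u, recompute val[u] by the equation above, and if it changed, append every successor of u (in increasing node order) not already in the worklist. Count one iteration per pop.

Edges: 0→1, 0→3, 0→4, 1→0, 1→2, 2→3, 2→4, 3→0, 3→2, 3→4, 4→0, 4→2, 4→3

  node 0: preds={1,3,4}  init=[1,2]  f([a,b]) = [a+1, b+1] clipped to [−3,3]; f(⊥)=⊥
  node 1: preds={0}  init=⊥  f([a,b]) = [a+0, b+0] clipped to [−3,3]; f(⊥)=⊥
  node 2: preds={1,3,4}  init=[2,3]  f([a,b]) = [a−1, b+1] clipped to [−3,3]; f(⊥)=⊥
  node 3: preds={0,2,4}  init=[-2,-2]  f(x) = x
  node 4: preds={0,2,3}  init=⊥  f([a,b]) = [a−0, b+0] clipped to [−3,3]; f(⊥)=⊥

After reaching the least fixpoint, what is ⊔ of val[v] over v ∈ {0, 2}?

[-3,3]

Worklist (12 pops):
  #1 pop 0: in=[-2,-2] → [-1,2] (was [1,2]); enqueue []
  #2 pop 1: in=[-1,2] → [-1,2] (was ⊥); enqueue [0]
  #3 pop 2: in=[-2,2] → [-3,3] (was [2,3]); enqueue []
  #4 pop 3: in=[-3,3] → [-3,3] (was [-2,-2]); enqueue [2]
  #5 pop 4: in=[-3,3] → [-3,3] (was ⊥); enqueue [3]
  #6 pop 0: in=[-3,3] → [-2,3] (was [-1,2]); enqueue [1,4]
  #7 pop 2: in=[-3,3] → [-3,3] (no change)
  #8 pop 3: in=[-3,3] → [-3,3] (no change)
  #9 pop 1: in=[-2,3] → [-2,3] (was [-1,2]); enqueue [0,2]
  #10 pop 4: in=[-3,3] → [-3,3] (no change)
  #11 pop 0: in=[-3,3] → [-2,3] (no change)
  #12 pop 2: in=[-3,3] → [-3,3] (no change)

Fixpoint:
  val[0] = [-2,3]
  val[1] = [-2,3]
  val[2] = [-3,3]
  val[3] = [-3,3]
  val[4] = [-3,3]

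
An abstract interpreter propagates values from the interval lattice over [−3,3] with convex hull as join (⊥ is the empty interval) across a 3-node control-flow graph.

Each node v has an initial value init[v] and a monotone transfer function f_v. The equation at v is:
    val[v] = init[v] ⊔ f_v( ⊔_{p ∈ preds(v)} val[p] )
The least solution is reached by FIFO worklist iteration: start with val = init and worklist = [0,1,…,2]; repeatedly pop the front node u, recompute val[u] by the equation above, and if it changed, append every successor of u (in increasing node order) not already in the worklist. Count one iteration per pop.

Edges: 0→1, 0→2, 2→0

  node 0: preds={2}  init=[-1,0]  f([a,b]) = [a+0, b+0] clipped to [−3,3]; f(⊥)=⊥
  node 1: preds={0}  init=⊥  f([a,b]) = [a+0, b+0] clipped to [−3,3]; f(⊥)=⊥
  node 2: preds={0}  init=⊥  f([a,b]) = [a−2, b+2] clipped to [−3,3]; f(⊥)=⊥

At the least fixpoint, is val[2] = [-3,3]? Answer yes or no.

Trace (9 dequeues):
  [1] u=0 | in ⊥ | out [-1,0] | ==
  [2] u=1 | in [-1,0] | out [-1,0] | prev ⊥ | push {}
  [3] u=2 | in [-1,0] | out [-3,2] | prev ⊥ | push {0}
  [4] u=0 | in [-3,2] | out [-3,2] | prev [-1,0] | push {1,2}
  [5] u=1 | in [-3,2] | out [-3,2] | prev [-1,0] | push {}
  [6] u=2 | in [-3,2] | out [-3,3] | prev [-3,2] | push {0}
  [7] u=0 | in [-3,3] | out [-3,3] | prev [-3,2] | push {1,2}
  [8] u=1 | in [-3,3] | out [-3,3] | prev [-3,2] | push {}
  [9] u=2 | in [-3,3] | out [-3,3] | ==

Converged values:
  [0] [-3,3]
  [1] [-3,3]
  [2] [-3,3]

yes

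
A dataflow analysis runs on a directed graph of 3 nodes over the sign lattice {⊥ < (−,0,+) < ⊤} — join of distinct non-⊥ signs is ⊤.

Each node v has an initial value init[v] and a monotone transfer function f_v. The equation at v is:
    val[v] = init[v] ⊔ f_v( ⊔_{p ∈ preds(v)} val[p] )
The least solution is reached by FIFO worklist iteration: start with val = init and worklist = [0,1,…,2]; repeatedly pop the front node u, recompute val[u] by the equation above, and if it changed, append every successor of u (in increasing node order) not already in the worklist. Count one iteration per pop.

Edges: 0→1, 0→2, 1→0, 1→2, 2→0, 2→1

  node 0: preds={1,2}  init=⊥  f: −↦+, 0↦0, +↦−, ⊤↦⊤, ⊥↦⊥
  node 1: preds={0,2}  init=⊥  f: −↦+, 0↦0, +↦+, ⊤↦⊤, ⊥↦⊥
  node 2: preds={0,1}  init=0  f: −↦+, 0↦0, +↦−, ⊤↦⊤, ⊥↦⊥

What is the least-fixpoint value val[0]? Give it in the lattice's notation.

0

Iteration log — 4 steps:
  step 1. node 0  ⊔preds=0  new=0  old=⊥  +wl: 
  step 2. node 1  ⊔preds=0  new=0  old=⊥  +wl: 0
  step 3. node 2  ⊔preds=0  new=0  stable
  step 4. node 0  ⊔preds=0  new=0  stable

Least fixpoint reached:
  node 0: 0
  node 1: 0
  node 2: 0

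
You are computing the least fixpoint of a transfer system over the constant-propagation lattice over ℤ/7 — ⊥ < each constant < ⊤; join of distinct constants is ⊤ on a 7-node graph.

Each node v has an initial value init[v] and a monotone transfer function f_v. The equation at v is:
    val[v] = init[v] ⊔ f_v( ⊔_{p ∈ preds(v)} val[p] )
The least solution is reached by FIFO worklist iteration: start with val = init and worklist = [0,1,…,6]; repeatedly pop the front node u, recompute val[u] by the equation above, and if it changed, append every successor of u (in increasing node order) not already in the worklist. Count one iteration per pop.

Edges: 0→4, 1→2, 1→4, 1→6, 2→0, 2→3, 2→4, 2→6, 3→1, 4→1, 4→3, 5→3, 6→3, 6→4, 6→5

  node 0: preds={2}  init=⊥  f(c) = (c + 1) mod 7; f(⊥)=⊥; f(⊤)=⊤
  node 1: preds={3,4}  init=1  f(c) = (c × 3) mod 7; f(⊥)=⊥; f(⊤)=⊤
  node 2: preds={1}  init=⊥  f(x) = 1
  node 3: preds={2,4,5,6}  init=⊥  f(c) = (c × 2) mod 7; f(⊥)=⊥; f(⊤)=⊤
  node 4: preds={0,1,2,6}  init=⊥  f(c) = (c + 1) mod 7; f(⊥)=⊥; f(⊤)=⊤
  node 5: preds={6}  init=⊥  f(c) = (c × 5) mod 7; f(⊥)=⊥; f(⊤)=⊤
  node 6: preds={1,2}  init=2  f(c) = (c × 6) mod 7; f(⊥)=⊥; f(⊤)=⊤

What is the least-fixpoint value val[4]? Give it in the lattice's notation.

⊤

Iteration log — 15 steps:
  step 1. node 0  ⊔preds=⊥  new=⊥  stable
  step 2. node 1  ⊔preds=⊥  new=1  stable
  step 3. node 2  ⊔preds=1  new=1  old=⊥  +wl: 0
  step 4. node 3  ⊔preds=⊤  new=⊤  old=⊥  +wl: 1
  step 5. node 4  ⊔preds=⊤  new=⊤  old=⊥  +wl: 3
  step 6. node 5  ⊔preds=2  new=3  old=⊥  +wl: 
  step 7. node 6  ⊔preds=1  new=⊤  old=2  +wl: 4,5
  step 8. node 0  ⊔preds=1  new=2  old=⊥  +wl: 
  step 9. node 1  ⊔preds=⊤  new=⊤  old=1  +wl: 2,6
  step 10. node 3  ⊔preds=⊤  new=⊤  stable
  step 11. node 4  ⊔preds=⊤  new=⊤  stable
  step 12. node 5  ⊔preds=⊤  new=⊤  old=3  +wl: 3
  step 13. node 2  ⊔preds=⊤  new=1  stable
  step 14. node 6  ⊔preds=⊤  new=⊤  stable
  step 15. node 3  ⊔preds=⊤  new=⊤  stable

Least fixpoint reached:
  node 0: 2
  node 1: ⊤
  node 2: 1
  node 3: ⊤
  node 4: ⊤
  node 5: ⊤
  node 6: ⊤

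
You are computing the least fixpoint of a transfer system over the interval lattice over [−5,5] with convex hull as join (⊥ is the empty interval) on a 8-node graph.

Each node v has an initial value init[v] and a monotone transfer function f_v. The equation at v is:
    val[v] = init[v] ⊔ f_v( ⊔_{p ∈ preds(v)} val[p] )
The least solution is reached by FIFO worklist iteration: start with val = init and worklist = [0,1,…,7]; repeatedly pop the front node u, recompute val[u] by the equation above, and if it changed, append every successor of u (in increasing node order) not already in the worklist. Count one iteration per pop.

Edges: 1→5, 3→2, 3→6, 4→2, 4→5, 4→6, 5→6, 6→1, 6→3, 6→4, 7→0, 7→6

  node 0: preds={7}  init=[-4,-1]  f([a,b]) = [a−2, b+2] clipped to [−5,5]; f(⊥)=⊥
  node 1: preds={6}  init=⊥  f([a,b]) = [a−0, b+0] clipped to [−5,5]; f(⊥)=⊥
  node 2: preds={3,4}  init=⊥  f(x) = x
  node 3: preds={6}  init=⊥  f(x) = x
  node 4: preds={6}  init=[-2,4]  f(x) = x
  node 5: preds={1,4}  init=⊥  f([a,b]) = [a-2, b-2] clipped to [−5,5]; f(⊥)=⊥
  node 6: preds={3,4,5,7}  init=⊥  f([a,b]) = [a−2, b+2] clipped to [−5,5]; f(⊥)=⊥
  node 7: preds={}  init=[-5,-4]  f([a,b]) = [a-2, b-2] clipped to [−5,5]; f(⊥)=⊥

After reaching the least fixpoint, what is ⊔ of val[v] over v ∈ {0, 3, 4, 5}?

Iteration log — 14 steps:
  step 1. node 0  ⊔preds=[-5,-4]  new=[-5,-1]  old=[-4,-1]  +wl: 
  step 2. node 1  ⊔preds=⊥  new=⊥  stable
  step 3. node 2  ⊔preds=[-2,4]  new=[-2,4]  old=⊥  +wl: 
  step 4. node 3  ⊔preds=⊥  new=⊥  stable
  step 5. node 4  ⊔preds=⊥  new=[-2,4]  stable
  step 6. node 5  ⊔preds=[-2,4]  new=[-4,2]  old=⊥  +wl: 
  step 7. node 6  ⊔preds=[-5,4]  new=[-5,5]  old=⊥  +wl: 1,3,4
  step 8. node 7  ⊔preds=⊥  new=[-5,-4]  stable
  step 9. node 1  ⊔preds=[-5,5]  new=[-5,5]  old=⊥  +wl: 5
  step 10. node 3  ⊔preds=[-5,5]  new=[-5,5]  old=⊥  +wl: 2,6
  step 11. node 4  ⊔preds=[-5,5]  new=[-5,5]  old=[-2,4]  +wl: 
  step 12. node 5  ⊔preds=[-5,5]  new=[-5,3]  old=[-4,2]  +wl: 
  step 13. node 2  ⊔preds=[-5,5]  new=[-5,5]  old=[-2,4]  +wl: 
  step 14. node 6  ⊔preds=[-5,5]  new=[-5,5]  stable

Least fixpoint reached:
  node 0: [-5,-1]
  node 1: [-5,5]
  node 2: [-5,5]
  node 3: [-5,5]
  node 4: [-5,5]
  node 5: [-5,3]
  node 6: [-5,5]
  node 7: [-5,-4]

[-5,5]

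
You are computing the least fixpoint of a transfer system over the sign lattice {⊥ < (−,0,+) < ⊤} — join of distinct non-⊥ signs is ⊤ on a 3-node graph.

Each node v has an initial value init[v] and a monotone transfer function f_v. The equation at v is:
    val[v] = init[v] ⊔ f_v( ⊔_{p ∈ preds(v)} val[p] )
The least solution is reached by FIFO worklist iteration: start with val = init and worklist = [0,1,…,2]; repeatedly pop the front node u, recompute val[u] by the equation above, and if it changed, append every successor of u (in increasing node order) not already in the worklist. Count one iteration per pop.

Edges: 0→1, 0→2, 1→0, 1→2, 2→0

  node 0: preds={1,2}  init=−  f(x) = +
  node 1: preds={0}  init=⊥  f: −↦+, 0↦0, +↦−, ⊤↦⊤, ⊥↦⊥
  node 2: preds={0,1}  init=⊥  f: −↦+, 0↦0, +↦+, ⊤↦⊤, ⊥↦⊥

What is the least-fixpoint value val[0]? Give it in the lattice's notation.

Trace (4 dequeues):
  [1] u=0 | in ⊥ | out ⊤ | prev − | push {}
  [2] u=1 | in ⊤ | out ⊤ | prev ⊥ | push {0}
  [3] u=2 | in ⊤ | out ⊤ | prev ⊥ | push {}
  [4] u=0 | in ⊤ | out ⊤ | ==

Converged values:
  [0] ⊤
  [1] ⊤
  [2] ⊤

⊤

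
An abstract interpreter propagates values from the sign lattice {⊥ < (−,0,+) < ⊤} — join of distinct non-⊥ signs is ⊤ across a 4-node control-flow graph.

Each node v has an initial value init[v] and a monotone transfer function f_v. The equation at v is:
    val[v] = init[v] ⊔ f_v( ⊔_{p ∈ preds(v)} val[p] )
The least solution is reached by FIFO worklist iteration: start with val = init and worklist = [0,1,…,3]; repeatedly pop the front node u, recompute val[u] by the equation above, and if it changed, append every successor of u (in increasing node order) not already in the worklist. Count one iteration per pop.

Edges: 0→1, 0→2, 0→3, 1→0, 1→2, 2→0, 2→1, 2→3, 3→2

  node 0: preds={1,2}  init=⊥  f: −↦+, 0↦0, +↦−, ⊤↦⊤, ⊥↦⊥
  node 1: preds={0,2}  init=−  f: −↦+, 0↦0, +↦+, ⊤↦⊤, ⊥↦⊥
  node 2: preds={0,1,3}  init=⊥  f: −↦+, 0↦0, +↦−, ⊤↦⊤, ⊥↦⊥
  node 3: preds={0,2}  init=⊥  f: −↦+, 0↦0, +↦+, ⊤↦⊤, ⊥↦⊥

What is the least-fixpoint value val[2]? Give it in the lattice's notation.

⊤

Trace (8 dequeues):
  [1] u=0 | in − | out + | prev ⊥ | push {}
  [2] u=1 | in + | out ⊤ | prev − | push {0}
  [3] u=2 | in ⊤ | out ⊤ | prev ⊥ | push {1}
  [4] u=3 | in ⊤ | out ⊤ | prev ⊥ | push {2}
  [5] u=0 | in ⊤ | out ⊤ | prev + | push {3}
  [6] u=1 | in ⊤ | out ⊤ | ==
  [7] u=2 | in ⊤ | out ⊤ | ==
  [8] u=3 | in ⊤ | out ⊤ | ==

Converged values:
  [0] ⊤
  [1] ⊤
  [2] ⊤
  [3] ⊤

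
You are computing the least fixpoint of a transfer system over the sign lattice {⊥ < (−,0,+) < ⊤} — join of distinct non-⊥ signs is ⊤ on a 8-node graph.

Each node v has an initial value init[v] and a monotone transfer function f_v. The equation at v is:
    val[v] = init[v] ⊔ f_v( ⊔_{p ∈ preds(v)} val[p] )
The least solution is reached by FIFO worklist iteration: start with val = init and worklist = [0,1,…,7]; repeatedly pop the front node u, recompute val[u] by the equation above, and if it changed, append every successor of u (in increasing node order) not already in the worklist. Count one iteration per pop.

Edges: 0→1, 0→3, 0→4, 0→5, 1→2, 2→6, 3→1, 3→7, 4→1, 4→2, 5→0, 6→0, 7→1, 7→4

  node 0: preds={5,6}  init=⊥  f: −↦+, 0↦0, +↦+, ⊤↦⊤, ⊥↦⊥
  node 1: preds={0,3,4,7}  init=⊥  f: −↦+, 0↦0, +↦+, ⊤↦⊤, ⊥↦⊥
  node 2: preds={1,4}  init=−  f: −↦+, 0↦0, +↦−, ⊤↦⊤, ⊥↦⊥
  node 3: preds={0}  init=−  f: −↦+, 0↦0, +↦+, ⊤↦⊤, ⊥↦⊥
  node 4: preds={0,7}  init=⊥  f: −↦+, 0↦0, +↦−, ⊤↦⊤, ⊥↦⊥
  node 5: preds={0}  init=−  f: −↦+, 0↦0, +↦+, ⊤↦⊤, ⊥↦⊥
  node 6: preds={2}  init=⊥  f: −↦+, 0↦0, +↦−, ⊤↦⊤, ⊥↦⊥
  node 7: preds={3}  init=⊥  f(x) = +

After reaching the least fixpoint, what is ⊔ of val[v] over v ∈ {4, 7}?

⊤

Trace (16 dequeues):
  [1] u=0 | in − | out + | prev ⊥ | push {}
  [2] u=1 | in ⊤ | out ⊤ | prev ⊥ | push {}
  [3] u=2 | in ⊤ | out ⊤ | prev − | push {}
  [4] u=3 | in + | out ⊤ | prev − | push {1}
  [5] u=4 | in + | out − | prev ⊥ | push {2}
  [6] u=5 | in + | out ⊤ | prev − | push {0}
  [7] u=6 | in ⊤ | out ⊤ | prev ⊥ | push {}
  [8] u=7 | in ⊤ | out + | prev ⊥ | push {4}
  [9] u=1 | in ⊤ | out ⊤ | ==
  [10] u=2 | in ⊤ | out ⊤ | ==
  [11] u=0 | in ⊤ | out ⊤ | prev + | push {1,3,5}
  [12] u=4 | in ⊤ | out ⊤ | prev − | push {2}
  [13] u=1 | in ⊤ | out ⊤ | ==
  [14] u=3 | in ⊤ | out ⊤ | ==
  [15] u=5 | in ⊤ | out ⊤ | ==
  [16] u=2 | in ⊤ | out ⊤ | ==

Converged values:
  [0] ⊤
  [1] ⊤
  [2] ⊤
  [3] ⊤
  [4] ⊤
  [5] ⊤
  [6] ⊤
  [7] +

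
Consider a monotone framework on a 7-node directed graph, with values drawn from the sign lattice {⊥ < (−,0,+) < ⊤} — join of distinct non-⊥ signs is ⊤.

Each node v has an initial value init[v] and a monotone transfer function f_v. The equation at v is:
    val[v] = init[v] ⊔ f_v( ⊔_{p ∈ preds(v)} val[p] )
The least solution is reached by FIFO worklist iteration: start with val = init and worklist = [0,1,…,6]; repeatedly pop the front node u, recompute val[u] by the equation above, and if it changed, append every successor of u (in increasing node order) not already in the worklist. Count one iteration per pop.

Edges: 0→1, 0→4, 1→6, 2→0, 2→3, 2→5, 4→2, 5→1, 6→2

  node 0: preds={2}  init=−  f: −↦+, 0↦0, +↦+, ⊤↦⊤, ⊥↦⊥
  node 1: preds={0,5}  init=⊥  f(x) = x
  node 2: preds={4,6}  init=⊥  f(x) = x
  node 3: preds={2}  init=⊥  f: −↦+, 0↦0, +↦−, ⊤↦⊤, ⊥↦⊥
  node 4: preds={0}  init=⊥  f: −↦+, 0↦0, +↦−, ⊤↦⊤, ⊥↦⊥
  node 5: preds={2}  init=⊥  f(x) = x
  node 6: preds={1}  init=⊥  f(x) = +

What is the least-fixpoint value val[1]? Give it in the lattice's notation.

⊤

Trace (19 dequeues):
  [1] u=0 | in ⊥ | out − | ==
  [2] u=1 | in − | out − | prev ⊥ | push {}
  [3] u=2 | in ⊥ | out ⊥ | ==
  [4] u=3 | in ⊥ | out ⊥ | ==
  [5] u=4 | in − | out + | prev ⊥ | push {2}
  [6] u=5 | in ⊥ | out ⊥ | ==
  [7] u=6 | in − | out + | prev ⊥ | push {}
  [8] u=2 | in + | out + | prev ⊥ | push {0,3,5}
  [9] u=0 | in + | out ⊤ | prev − | push {1,4}
  [10] u=3 | in + | out − | prev ⊥ | push {}
  [11] u=5 | in + | out + | prev ⊥ | push {}
  [12] u=1 | in ⊤ | out ⊤ | prev − | push {6}
  [13] u=4 | in ⊤ | out ⊤ | prev + | push {2}
  [14] u=6 | in ⊤ | out + | ==
  [15] u=2 | in ⊤ | out ⊤ | prev + | push {0,3,5}
  [16] u=0 | in ⊤ | out ⊤ | ==
  [17] u=3 | in ⊤ | out ⊤ | prev − | push {}
  [18] u=5 | in ⊤ | out ⊤ | prev + | push {1}
  [19] u=1 | in ⊤ | out ⊤ | ==

Converged values:
  [0] ⊤
  [1] ⊤
  [2] ⊤
  [3] ⊤
  [4] ⊤
  [5] ⊤
  [6] +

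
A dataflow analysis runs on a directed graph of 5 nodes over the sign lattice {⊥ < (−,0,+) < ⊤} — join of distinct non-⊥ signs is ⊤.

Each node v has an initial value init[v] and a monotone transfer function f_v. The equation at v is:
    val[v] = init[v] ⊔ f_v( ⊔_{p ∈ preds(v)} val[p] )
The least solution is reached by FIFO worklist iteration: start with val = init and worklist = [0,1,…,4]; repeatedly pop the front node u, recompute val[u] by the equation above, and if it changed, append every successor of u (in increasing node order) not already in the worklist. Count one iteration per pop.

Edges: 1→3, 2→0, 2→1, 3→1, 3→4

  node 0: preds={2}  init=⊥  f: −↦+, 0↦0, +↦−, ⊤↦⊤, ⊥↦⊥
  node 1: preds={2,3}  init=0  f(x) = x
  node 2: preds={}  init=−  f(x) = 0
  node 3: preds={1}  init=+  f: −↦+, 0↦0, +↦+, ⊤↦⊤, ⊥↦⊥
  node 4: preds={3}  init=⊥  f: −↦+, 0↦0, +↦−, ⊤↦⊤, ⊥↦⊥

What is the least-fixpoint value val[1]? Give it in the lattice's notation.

⊤

Trace (7 dequeues):
  [1] u=0 | in − | out + | prev ⊥ | push {}
  [2] u=1 | in ⊤ | out ⊤ | prev 0 | push {}
  [3] u=2 | in ⊥ | out ⊤ | prev − | push {0,1}
  [4] u=3 | in ⊤ | out ⊤ | prev + | push {}
  [5] u=4 | in ⊤ | out ⊤ | prev ⊥ | push {}
  [6] u=0 | in ⊤ | out ⊤ | prev + | push {}
  [7] u=1 | in ⊤ | out ⊤ | ==

Converged values:
  [0] ⊤
  [1] ⊤
  [2] ⊤
  [3] ⊤
  [4] ⊤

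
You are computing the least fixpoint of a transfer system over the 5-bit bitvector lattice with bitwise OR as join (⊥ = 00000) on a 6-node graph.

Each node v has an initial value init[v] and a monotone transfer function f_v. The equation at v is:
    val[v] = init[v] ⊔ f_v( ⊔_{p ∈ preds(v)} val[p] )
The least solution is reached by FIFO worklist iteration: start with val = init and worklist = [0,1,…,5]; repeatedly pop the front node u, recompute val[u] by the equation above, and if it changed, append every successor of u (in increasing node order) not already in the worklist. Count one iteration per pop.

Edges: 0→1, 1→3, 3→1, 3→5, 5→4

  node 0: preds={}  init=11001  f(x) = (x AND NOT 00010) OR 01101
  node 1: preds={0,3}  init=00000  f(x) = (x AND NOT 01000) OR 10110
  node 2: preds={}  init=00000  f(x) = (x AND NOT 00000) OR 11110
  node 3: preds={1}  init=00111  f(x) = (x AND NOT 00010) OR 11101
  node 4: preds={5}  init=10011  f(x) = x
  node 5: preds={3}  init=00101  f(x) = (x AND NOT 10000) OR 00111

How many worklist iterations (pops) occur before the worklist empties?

Trace (8 dequeues):
  [1] u=0 | in 00000 | out 11101 | prev 11001 | push {}
  [2] u=1 | in 11111 | out 10111 | prev 00000 | push {}
  [3] u=2 | in 00000 | out 11110 | prev 00000 | push {}
  [4] u=3 | in 10111 | out 11111 | prev 00111 | push {1}
  [5] u=4 | in 00101 | out 10111 | prev 10011 | push {}
  [6] u=5 | in 11111 | out 01111 | prev 00101 | push {4}
  [7] u=1 | in 11111 | out 10111 | ==
  [8] u=4 | in 01111 | out 11111 | prev 10111 | push {}

Converged values:
  [0] 11101
  [1] 10111
  [2] 11110
  [3] 11111
  [4] 11111
  [5] 01111

8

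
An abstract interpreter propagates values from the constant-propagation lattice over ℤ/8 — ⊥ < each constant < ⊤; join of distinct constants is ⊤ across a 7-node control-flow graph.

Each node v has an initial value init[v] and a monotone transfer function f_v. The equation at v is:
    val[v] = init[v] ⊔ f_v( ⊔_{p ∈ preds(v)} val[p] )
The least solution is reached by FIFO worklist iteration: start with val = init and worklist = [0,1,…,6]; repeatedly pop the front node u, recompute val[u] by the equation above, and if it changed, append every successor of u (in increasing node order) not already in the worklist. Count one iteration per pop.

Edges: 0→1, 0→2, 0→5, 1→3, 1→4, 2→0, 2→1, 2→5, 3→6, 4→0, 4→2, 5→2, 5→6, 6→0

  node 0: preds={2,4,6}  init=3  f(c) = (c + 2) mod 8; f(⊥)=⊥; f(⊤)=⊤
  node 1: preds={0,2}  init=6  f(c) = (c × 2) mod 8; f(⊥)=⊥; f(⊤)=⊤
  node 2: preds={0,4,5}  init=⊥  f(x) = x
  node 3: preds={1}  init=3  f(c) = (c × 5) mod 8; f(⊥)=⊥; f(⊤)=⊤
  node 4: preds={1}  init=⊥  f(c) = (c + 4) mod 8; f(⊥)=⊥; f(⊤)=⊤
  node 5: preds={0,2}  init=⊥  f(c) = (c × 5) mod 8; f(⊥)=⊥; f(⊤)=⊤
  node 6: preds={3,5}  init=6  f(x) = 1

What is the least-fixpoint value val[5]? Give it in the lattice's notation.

⊤

Iteration log — 10 steps:
  step 1. node 0  ⊔preds=6  new=⊤  old=3  +wl: 
  step 2. node 1  ⊔preds=⊤  new=⊤  old=6  +wl: 
  step 3. node 2  ⊔preds=⊤  new=⊤  old=⊥  +wl: 0,1
  step 4. node 3  ⊔preds=⊤  new=⊤  old=3  +wl: 
  step 5. node 4  ⊔preds=⊤  new=⊤  old=⊥  +wl: 2
  step 6. node 5  ⊔preds=⊤  new=⊤  old=⊥  +wl: 
  step 7. node 6  ⊔preds=⊤  new=⊤  old=6  +wl: 
  step 8. node 0  ⊔preds=⊤  new=⊤  stable
  step 9. node 1  ⊔preds=⊤  new=⊤  stable
  step 10. node 2  ⊔preds=⊤  new=⊤  stable

Least fixpoint reached:
  node 0: ⊤
  node 1: ⊤
  node 2: ⊤
  node 3: ⊤
  node 4: ⊤
  node 5: ⊤
  node 6: ⊤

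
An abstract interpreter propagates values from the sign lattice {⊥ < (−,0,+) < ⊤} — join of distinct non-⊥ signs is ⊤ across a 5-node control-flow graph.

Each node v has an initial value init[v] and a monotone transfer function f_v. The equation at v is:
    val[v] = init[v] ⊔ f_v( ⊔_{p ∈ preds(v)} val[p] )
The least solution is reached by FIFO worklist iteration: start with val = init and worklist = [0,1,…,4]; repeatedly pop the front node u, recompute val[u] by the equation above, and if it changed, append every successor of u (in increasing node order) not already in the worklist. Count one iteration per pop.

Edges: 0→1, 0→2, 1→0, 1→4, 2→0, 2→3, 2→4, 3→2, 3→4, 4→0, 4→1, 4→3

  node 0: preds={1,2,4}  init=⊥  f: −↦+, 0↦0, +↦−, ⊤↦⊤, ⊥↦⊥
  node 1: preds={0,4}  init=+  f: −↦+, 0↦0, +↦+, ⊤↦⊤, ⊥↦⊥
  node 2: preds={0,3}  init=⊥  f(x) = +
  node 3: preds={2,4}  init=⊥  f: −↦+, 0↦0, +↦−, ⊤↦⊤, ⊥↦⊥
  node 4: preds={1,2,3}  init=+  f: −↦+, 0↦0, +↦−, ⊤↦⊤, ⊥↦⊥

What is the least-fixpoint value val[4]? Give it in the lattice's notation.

Trace (11 dequeues):
  [1] u=0 | in + | out − | prev ⊥ | push {}
  [2] u=1 | in ⊤ | out ⊤ | prev + | push {0}
  [3] u=2 | in − | out + | prev ⊥ | push {}
  [4] u=3 | in + | out − | prev ⊥ | push {2}
  [5] u=4 | in ⊤ | out ⊤ | prev + | push {1,3}
  [6] u=0 | in ⊤ | out ⊤ | prev − | push {}
  [7] u=2 | in ⊤ | out + | ==
  [8] u=1 | in ⊤ | out ⊤ | ==
  [9] u=3 | in ⊤ | out ⊤ | prev − | push {2,4}
  [10] u=2 | in ⊤ | out + | ==
  [11] u=4 | in ⊤ | out ⊤ | ==

Converged values:
  [0] ⊤
  [1] ⊤
  [2] +
  [3] ⊤
  [4] ⊤

⊤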